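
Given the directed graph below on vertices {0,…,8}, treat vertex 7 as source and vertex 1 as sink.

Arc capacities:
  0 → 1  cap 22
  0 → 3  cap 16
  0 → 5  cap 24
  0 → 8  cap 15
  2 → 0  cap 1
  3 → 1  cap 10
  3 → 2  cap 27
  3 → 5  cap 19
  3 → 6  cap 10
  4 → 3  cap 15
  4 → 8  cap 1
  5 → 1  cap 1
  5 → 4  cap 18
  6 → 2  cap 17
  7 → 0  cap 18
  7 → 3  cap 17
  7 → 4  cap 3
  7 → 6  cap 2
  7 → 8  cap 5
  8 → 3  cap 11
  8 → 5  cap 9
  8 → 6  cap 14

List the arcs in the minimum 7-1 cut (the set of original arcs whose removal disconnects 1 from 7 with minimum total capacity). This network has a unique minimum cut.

Min-cut arcs: {(2,0), (3,1), (5,1), (7,0)} (total capacity 30)

augment #1: 7→0→1 push 18
augment #2: 7→3→1 push 10
augment #3: 7→3→5→1 push 1
augment #4: 7→3→2→0→1 push 1
max flow = 30; residual-reachable set from 7 gives S-side
cut edges (S→T): {(2,0), (3,1), (5,1), (7,0)} total cap 30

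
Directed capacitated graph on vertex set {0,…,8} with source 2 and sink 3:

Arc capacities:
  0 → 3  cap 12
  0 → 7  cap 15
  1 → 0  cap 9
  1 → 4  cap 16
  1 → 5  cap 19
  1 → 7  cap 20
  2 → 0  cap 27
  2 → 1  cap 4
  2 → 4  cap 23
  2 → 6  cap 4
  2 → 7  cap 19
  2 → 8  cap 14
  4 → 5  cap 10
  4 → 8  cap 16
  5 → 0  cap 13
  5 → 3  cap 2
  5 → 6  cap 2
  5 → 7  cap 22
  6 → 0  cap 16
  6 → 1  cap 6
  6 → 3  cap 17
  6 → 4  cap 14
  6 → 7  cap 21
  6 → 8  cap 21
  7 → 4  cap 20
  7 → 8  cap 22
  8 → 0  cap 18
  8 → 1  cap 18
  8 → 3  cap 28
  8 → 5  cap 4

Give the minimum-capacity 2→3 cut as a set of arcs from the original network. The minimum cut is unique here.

augment #1: 2→0→3 push 12
augment #2: 2→6→3 push 4
augment #3: 2→8→3 push 14
augment #4: 2→1→5→3 push 2
augment #5: 2→4→8→3 push 14
augment #6: 2→1→5→6→3 push 2
max flow = 48; residual-reachable set from 2 gives S-side
cut edges (S→T): {(0,3), (2,6), (5,3), (5,6), (8,3)} total cap 48

Min-cut arcs: {(0,3), (2,6), (5,3), (5,6), (8,3)} (total capacity 48)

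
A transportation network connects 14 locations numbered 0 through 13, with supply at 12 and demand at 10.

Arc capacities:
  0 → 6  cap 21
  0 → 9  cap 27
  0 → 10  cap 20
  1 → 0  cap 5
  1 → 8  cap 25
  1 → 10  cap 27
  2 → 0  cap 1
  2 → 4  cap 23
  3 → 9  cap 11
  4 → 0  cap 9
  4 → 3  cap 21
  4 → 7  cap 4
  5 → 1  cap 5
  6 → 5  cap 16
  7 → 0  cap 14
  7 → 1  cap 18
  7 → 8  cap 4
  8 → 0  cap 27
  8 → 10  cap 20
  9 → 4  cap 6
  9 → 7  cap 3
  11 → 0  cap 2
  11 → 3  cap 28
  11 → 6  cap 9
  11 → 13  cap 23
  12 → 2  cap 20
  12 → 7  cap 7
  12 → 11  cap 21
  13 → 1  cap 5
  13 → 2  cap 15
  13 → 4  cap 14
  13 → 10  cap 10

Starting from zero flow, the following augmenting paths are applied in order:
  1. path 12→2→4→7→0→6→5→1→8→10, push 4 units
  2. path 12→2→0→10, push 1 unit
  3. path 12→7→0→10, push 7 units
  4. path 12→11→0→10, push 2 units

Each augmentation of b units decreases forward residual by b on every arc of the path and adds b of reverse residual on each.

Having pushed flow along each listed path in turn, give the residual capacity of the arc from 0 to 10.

after path 1 (12→2→4→7→0→6→5→1→8→10, push 4): res(0,10)=20
after path 2 (12→2→0→10, push 1): res(0,10)=19
after path 3 (12→7→0→10, push 7): res(0,10)=12
after path 4 (12→11→0→10, push 2): res(0,10)=10

Residual capacity of (0,10): 10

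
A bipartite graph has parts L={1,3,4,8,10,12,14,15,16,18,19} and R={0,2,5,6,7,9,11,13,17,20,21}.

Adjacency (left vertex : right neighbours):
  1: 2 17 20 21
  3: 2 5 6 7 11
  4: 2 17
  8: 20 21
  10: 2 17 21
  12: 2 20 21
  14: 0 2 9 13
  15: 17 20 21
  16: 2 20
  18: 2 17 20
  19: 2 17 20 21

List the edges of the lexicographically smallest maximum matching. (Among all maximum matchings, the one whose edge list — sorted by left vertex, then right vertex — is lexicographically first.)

Lex-smallest maximum matching: {(1,2), (3,5), (4,17), (8,20), (10,21), (14,0)}

|M| = 6 (so the lex-smallest maximum matching has 6 edges)
process left vertices in ascending order; for each, take the smallest-labelled available neighbour that still permits 6 edges overall, or leave it unmatched if none does
lex-smallest matching: {1-2, 3-5, 4-17, 8-20, 10-21, 14-0}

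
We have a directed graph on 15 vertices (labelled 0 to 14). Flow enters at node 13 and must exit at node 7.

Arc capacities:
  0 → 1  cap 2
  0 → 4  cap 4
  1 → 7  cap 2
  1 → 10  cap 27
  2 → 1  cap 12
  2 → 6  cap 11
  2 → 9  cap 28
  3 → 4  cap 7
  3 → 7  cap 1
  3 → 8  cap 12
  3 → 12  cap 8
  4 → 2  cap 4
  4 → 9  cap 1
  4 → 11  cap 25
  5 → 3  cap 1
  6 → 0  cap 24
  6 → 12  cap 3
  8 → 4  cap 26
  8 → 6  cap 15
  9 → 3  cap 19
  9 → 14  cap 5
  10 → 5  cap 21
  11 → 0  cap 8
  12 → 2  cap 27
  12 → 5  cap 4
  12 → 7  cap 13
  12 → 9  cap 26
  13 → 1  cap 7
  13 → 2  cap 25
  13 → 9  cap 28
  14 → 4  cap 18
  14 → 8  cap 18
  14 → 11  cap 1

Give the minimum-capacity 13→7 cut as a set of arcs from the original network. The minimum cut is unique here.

augment #1: 13→1→7 push 2
augment #2: 13→9→3→7 push 1
augment #3: 13→2→6→12→7 push 3
augment #4: 13→9→3→12→7 push 8
max flow = 14; residual-reachable set from 13 gives S-side
cut edges (S→T): {(1,7), (3,7), (3,12), (6,12)} total cap 14

Min-cut arcs: {(1,7), (3,7), (3,12), (6,12)} (total capacity 14)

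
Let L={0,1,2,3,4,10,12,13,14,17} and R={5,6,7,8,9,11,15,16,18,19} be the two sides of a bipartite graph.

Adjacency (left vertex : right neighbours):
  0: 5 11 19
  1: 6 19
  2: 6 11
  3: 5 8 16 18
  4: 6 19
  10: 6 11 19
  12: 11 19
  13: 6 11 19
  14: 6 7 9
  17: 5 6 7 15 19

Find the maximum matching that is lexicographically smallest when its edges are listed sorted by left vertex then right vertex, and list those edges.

|M| = 7 (so the lex-smallest maximum matching has 7 edges)
process left vertices in ascending order; for each, take the smallest-labelled available neighbour that still permits 7 edges overall, or leave it unmatched if none does
lex-smallest matching: {0-5, 1-6, 2-11, 3-8, 4-19, 14-7, 17-15}

Lex-smallest maximum matching: {(0,5), (1,6), (2,11), (3,8), (4,19), (14,7), (17,15)}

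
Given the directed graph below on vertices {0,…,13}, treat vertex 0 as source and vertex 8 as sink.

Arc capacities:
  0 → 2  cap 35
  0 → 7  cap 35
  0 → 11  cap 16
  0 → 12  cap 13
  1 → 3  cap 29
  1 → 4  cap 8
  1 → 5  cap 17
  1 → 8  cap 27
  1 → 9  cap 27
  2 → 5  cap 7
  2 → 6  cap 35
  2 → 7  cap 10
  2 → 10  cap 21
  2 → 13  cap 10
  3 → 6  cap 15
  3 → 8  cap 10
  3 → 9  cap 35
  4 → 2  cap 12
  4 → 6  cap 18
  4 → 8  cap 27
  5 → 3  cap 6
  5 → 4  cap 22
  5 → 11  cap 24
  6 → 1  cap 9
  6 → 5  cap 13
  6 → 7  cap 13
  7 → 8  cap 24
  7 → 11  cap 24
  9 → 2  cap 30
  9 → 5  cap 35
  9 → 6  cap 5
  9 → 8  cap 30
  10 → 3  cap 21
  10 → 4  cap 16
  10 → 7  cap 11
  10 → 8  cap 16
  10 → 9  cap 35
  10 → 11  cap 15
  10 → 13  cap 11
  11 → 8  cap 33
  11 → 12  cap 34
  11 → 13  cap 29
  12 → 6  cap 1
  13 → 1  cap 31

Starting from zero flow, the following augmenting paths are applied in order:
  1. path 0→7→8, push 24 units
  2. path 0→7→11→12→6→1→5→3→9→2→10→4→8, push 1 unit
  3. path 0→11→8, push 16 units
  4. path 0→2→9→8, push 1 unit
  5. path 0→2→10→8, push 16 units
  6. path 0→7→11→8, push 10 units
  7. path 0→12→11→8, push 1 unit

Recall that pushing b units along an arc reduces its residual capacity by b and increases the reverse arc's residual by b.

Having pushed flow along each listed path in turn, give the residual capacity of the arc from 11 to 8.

after path 1 (0→7→8, push 24): res(11,8)=33
after path 2 (0→7→11→12→6→1→5→3→9→2→10→4→8, push 1): res(11,8)=33
after path 3 (0→11→8, push 16): res(11,8)=17
after path 4 (0→2→9→8, push 1): res(11,8)=17
after path 5 (0→2→10→8, push 16): res(11,8)=17
after path 6 (0→7→11→8, push 10): res(11,8)=7
after path 7 (0→12→11→8, push 1): res(11,8)=6

Residual capacity of (11,8): 6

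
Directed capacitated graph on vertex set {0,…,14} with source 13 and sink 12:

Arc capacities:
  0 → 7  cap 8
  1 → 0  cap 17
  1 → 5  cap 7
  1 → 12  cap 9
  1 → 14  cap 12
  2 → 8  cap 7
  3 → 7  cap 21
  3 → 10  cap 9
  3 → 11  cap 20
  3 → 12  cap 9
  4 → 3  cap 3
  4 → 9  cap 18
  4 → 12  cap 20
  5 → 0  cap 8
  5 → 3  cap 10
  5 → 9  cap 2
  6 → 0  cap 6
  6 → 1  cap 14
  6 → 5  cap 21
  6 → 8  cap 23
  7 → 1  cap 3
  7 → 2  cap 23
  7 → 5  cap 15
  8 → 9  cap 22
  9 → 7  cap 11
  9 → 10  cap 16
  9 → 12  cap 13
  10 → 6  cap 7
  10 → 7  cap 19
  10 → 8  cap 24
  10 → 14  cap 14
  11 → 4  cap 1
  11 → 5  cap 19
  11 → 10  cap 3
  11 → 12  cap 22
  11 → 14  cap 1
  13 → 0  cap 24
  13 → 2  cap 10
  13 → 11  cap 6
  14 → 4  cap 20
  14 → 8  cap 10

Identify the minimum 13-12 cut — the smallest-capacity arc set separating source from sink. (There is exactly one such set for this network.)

Min-cut arcs: {(0,7), (2,8), (13,11)} (total capacity 21)

augment #1: 13→11→12 push 6
augment #2: 13→0→7→1→12 push 3
augment #3: 13→2→8→9→12 push 7
augment #4: 13→0→7→5→3→12 push 5
max flow = 21; residual-reachable set from 13 gives S-side
cut edges (S→T): {(0,7), (2,8), (13,11)} total cap 21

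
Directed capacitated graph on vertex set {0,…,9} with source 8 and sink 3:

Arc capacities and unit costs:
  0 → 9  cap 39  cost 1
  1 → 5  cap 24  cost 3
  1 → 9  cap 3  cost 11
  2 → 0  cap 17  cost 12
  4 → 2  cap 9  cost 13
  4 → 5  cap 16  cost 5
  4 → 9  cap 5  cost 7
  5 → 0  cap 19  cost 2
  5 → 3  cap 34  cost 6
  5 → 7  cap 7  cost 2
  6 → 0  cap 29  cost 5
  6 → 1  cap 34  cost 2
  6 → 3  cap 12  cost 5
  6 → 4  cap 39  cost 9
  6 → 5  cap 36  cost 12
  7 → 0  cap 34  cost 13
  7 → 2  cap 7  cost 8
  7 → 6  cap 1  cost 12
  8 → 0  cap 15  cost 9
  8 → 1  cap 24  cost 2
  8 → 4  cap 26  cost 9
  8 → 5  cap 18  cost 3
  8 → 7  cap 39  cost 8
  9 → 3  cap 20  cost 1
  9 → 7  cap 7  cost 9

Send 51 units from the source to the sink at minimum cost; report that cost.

Minimum cost for 51 units: 503

shortest-cost path #1: 8→5→0→9→3 push 18 @ unit cost 7 (adds 126)
shortest-cost path #2: 8→1→5→0→9→3 push 1 @ unit cost 9 (adds 9)
shortest-cost path #3: 8→1→5→3 push 23 @ unit cost 11 (adds 253)
shortest-cost path #4: 8→0→9→3 push 1 @ unit cost 11 (adds 11)
shortest-cost path #5: 8→0→5→3 push 8 @ unit cost 13 (adds 104)
total cost = 503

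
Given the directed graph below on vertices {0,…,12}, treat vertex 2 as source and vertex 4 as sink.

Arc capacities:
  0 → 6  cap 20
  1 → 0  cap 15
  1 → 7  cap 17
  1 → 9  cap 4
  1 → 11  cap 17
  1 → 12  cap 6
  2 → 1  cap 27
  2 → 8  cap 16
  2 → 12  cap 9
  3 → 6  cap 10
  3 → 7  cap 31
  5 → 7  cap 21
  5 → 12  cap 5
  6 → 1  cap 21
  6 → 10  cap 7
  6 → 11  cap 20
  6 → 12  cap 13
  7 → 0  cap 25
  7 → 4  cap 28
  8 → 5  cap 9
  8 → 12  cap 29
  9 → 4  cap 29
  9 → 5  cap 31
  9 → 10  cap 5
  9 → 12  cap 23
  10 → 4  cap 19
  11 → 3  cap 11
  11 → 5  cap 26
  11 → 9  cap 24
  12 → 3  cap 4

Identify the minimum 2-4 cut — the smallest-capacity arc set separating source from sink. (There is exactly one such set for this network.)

Min-cut arcs: {(2,1), (8,5), (12,3)} (total capacity 40)

augment #1: 2→1→7→4 push 17
augment #2: 2→1→9→4 push 4
augment #3: 2→1→11→9→4 push 6
augment #4: 2→8→5→7→4 push 9
augment #5: 2→12→3→7→4 push 2
augment #6: 2→12→3→6→10→4 push 2
max flow = 40; residual-reachable set from 2 gives S-side
cut edges (S→T): {(2,1), (8,5), (12,3)} total cap 40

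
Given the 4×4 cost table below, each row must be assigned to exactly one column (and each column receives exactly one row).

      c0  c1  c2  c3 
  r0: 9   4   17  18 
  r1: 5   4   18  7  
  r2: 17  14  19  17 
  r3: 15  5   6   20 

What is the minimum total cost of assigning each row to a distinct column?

optimal assignment: row0→col1 (cost 4), row1→col0 (cost 5), row2→col3 (cost 17), row3→col2 (cost 6)
total = 4 + 5 + 17 + 6 = 32

Minimum assignment cost: 32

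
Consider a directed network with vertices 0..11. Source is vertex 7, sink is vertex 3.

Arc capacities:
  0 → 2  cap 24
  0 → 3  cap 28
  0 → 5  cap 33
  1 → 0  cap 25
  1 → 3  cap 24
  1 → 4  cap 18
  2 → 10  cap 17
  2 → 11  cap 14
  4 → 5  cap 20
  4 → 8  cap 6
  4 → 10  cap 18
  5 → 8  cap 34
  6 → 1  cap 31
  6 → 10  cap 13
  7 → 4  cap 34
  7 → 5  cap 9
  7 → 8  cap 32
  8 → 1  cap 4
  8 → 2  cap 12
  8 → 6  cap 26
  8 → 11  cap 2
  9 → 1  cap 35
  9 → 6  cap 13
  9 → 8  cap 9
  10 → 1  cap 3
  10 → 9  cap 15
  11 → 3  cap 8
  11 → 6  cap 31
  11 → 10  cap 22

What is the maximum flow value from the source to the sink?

augment #1: 7→8→1→3 bottleneck 4, total now 4
augment #2: 7→8→11→3 bottleneck 2, total now 6
augment #3: 7→4→10→1→3 bottleneck 3, total now 9
augment #4: 7→8→2→11→3 bottleneck 6, total now 15
augment #5: 7→8→6→1→3 bottleneck 17, total now 32
augment #6: 7→8→6→1→0→3 bottleneck 3, total now 35
augment #7: 7→4→8→6→1→0→3 bottleneck 6, total now 41
augment #8: 7→4→10→9→1→0→3 bottleneck 15, total now 56
augment #9: 7→5→8→2→11→6→1→0→3 bottleneck 1, total now 57

Maximum flow value: 57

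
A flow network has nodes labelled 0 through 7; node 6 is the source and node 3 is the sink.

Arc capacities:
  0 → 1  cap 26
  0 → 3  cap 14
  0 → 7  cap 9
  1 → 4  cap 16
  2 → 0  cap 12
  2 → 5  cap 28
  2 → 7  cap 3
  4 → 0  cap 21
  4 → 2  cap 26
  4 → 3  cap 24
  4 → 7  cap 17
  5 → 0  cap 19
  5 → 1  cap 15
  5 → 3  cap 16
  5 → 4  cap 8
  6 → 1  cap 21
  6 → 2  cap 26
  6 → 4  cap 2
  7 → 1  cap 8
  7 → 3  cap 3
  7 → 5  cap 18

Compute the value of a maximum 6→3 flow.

Maximum flow value: 44

augment #1: 6→4→3 bottleneck 2, total now 2
augment #2: 6→1→4→3 bottleneck 16, total now 18
augment #3: 6→2→0→3 bottleneck 12, total now 30
augment #4: 6→2→5→3 bottleneck 14, total now 44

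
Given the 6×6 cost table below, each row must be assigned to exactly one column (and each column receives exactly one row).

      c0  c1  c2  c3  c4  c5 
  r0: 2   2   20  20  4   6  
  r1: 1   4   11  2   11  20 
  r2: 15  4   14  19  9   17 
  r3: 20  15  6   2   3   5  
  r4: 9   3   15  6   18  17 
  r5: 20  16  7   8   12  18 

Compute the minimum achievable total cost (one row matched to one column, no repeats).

one of 2 optimal assignments: row0→col4 (cost 4), row1→col0 (cost 1), row2→col1 (cost 4), row3→col5 (cost 5), row4→col3 (cost 6), row5→col2 (cost 7)
total = 4 + 1 + 4 + 5 + 6 + 7 = 27

Minimum assignment cost: 27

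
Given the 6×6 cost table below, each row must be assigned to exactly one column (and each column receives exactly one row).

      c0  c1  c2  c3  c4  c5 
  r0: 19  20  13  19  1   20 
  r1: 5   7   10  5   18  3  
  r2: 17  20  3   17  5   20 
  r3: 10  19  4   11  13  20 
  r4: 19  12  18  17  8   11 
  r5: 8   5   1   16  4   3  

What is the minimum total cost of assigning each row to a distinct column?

Minimum assignment cost: 34

optimal assignment: row0→col4 (cost 1), row1→col3 (cost 5), row2→col2 (cost 3), row3→col0 (cost 10), row4→col1 (cost 12), row5→col5 (cost 3)
total = 1 + 5 + 3 + 10 + 12 + 3 = 34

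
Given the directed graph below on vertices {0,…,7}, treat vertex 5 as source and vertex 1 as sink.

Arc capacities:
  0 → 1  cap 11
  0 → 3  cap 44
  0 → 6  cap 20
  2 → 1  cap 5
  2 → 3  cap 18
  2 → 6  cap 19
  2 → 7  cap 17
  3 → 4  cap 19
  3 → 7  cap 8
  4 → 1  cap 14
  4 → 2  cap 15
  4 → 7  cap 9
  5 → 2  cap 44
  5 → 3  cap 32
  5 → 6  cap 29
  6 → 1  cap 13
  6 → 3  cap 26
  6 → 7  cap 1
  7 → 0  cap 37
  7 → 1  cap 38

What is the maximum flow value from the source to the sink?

Maximum flow value: 63

augment #1: 5→2→1 bottleneck 5, total now 5
augment #2: 5→6→1 bottleneck 13, total now 18
augment #3: 5→2→7→1 bottleneck 17, total now 35
augment #4: 5→3→4→1 bottleneck 14, total now 49
augment #5: 5→3→7→1 bottleneck 8, total now 57
augment #6: 5→6→7→1 bottleneck 1, total now 58
augment #7: 5→3→4→7→1 bottleneck 5, total now 63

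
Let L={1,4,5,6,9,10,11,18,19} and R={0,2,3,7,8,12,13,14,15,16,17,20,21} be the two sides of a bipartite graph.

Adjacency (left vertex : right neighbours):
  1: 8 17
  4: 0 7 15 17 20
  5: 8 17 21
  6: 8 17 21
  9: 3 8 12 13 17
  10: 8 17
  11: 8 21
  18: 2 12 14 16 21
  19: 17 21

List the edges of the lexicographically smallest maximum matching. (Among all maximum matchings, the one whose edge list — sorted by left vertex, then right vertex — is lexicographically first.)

|M| = 6 (so the lex-smallest maximum matching has 6 edges)
process left vertices in ascending order; for each, take the smallest-labelled available neighbour that still permits 6 edges overall, or leave it unmatched if none does
lex-smallest matching: {1-8, 4-0, 5-17, 6-21, 9-3, 18-2}

Lex-smallest maximum matching: {(1,8), (4,0), (5,17), (6,21), (9,3), (18,2)}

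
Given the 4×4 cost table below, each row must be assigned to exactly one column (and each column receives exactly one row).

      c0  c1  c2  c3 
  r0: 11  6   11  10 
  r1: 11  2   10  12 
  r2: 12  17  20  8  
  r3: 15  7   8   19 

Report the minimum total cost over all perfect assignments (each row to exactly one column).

Minimum assignment cost: 29

optimal assignment: row0→col0 (cost 11), row1→col1 (cost 2), row2→col3 (cost 8), row3→col2 (cost 8)
total = 11 + 2 + 8 + 8 = 29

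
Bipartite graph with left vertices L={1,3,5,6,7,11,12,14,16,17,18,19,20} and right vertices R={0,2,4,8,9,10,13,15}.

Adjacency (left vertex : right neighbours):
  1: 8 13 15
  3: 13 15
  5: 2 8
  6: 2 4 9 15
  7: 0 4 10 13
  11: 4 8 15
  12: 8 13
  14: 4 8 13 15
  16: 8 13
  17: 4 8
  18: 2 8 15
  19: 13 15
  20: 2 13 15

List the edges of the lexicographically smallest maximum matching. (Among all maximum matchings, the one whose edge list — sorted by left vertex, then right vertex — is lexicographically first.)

|M| = 7 (so the lex-smallest maximum matching has 7 edges)
process left vertices in ascending order; for each, take the smallest-labelled available neighbour that still permits 7 edges overall, or leave it unmatched if none does
lex-smallest matching: {1-8, 3-13, 5-2, 6-9, 7-0, 11-4, 14-15}

Lex-smallest maximum matching: {(1,8), (3,13), (5,2), (6,9), (7,0), (11,4), (14,15)}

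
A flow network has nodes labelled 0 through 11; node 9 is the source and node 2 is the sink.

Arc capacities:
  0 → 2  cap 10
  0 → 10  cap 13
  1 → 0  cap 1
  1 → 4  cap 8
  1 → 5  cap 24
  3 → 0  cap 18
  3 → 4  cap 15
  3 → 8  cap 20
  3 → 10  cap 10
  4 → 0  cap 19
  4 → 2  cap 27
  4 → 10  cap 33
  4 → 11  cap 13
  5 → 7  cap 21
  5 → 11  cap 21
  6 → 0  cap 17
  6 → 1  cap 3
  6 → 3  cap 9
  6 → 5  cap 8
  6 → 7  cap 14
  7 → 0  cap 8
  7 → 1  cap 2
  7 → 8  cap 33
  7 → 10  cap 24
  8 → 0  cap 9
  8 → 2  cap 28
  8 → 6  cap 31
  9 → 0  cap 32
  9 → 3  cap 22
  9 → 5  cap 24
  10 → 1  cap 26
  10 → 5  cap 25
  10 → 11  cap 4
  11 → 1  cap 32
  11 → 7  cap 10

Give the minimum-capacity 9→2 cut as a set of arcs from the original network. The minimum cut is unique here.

Min-cut arcs: {(0,2), (1,4), (3,4), (8,2)} (total capacity 61)

augment #1: 9→0→2 push 10
augment #2: 9→3→4→2 push 15
augment #3: 9→3→8→2 push 7
augment #4: 9→5→7→8→2 push 21
augment #5: 9→0→10→1→4→2 push 8
max flow = 61; residual-reachable set from 9 gives S-side
cut edges (S→T): {(0,2), (1,4), (3,4), (8,2)} total cap 61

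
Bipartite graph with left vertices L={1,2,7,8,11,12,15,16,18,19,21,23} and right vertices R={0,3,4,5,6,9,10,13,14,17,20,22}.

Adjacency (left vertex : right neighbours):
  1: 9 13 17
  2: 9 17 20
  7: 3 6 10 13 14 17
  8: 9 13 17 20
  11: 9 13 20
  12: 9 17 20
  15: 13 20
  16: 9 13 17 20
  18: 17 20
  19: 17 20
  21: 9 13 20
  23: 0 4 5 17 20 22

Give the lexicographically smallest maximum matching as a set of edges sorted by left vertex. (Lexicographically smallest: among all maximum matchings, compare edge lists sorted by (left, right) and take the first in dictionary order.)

|M| = 6 (so the lex-smallest maximum matching has 6 edges)
process left vertices in ascending order; for each, take the smallest-labelled available neighbour that still permits 6 edges overall, or leave it unmatched if none does
lex-smallest matching: {1-9, 2-17, 7-3, 8-13, 11-20, 23-0}

Lex-smallest maximum matching: {(1,9), (2,17), (7,3), (8,13), (11,20), (23,0)}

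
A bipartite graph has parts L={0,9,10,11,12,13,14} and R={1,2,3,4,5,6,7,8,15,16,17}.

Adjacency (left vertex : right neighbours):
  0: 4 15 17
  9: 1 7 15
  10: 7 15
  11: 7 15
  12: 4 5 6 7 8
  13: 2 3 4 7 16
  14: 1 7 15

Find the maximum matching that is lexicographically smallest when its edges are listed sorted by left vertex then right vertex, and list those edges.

Lex-smallest maximum matching: {(0,4), (9,1), (10,7), (11,15), (12,5), (13,2)}

|M| = 6 (so the lex-smallest maximum matching has 6 edges)
process left vertices in ascending order; for each, take the smallest-labelled available neighbour that still permits 6 edges overall, or leave it unmatched if none does
lex-smallest matching: {0-4, 9-1, 10-7, 11-15, 12-5, 13-2}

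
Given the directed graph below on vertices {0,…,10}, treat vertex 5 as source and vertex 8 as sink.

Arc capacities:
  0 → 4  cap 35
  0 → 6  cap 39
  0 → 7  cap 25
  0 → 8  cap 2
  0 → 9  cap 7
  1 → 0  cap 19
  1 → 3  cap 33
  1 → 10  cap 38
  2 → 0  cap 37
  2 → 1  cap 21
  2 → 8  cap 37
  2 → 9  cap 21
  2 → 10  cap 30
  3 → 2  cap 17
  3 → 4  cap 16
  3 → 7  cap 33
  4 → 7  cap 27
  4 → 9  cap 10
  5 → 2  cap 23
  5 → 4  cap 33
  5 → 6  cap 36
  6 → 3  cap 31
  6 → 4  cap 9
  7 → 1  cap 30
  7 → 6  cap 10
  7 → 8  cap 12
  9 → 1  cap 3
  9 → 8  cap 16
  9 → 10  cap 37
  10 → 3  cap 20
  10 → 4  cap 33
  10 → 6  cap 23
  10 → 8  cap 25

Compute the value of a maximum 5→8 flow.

Maximum flow value: 91

augment #1: 5→2→8 bottleneck 23, total now 23
augment #2: 5→4→7→8 bottleneck 12, total now 35
augment #3: 5→4→9→8 bottleneck 10, total now 45
augment #4: 5→6→3→2→8 bottleneck 14, total now 59
augment #5: 5→4→7→1→0→8 bottleneck 2, total now 61
augment #6: 5→4→7→1→10→8 bottleneck 9, total now 70
augment #7: 5→6→3→2→9→8 bottleneck 3, total now 73
augment #8: 5→6→3→7→1→10→8 bottleneck 14, total now 87
augment #9: 5→6→4→7→1→10→8 bottleneck 2, total now 89
augment #10: 5→6→4→7→1→0→9→8 bottleneck 2, total now 91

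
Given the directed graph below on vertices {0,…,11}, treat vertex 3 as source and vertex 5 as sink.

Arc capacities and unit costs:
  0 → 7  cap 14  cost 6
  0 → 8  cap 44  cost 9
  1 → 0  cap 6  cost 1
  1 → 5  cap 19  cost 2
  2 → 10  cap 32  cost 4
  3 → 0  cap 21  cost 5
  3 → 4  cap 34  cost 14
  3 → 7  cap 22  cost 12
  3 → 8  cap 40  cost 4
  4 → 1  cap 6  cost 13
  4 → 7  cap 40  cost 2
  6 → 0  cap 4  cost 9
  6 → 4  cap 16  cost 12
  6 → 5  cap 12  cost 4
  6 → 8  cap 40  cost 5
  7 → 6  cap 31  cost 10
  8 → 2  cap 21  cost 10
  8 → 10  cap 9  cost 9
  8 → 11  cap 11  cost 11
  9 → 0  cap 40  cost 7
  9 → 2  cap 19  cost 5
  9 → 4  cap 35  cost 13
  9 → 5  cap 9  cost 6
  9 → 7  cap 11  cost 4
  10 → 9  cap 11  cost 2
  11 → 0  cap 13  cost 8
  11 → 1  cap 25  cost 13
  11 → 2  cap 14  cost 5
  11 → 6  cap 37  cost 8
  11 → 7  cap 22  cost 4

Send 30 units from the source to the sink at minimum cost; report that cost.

Minimum cost for 30 units: 753

shortest-cost path #1: 3→8→10→9→5 push 9 @ unit cost 21 (adds 189)
shortest-cost path #2: 3→0→7→6→5 push 12 @ unit cost 25 (adds 300)
shortest-cost path #3: 3→4→1→5 push 6 @ unit cost 29 (adds 174)
shortest-cost path #4: 3→8→11→1→5 push 3 @ unit cost 30 (adds 90)
total cost = 753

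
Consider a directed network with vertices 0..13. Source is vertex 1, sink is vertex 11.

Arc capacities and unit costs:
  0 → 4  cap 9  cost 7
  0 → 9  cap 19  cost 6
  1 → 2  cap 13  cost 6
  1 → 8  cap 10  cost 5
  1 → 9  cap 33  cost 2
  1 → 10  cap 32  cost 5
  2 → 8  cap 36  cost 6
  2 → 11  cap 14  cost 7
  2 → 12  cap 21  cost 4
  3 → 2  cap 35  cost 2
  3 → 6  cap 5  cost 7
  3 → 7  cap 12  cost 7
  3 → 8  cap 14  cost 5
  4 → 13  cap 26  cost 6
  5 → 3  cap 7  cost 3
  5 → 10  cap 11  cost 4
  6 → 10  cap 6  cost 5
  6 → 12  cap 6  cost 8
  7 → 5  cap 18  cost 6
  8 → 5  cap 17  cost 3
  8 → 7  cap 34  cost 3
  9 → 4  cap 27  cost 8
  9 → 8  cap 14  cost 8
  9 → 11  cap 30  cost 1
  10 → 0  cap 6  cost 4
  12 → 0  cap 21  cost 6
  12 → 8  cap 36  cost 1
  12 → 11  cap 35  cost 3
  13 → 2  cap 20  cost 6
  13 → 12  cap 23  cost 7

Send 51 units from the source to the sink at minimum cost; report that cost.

shortest-cost path #1: 1→9→11 push 30 @ unit cost 3 (adds 90)
shortest-cost path #2: 1→2→11 push 13 @ unit cost 13 (adds 169)
shortest-cost path #3: 1→8→5→3→2→11 push 1 @ unit cost 20 (adds 20)
shortest-cost path #4: 1→8→5→3→2→12→11 push 6 @ unit cost 20 (adds 120)
shortest-cost path #5: 1→9→4→13→12→11 push 1 @ unit cost 26 (adds 26)
total cost = 425

Minimum cost for 51 units: 425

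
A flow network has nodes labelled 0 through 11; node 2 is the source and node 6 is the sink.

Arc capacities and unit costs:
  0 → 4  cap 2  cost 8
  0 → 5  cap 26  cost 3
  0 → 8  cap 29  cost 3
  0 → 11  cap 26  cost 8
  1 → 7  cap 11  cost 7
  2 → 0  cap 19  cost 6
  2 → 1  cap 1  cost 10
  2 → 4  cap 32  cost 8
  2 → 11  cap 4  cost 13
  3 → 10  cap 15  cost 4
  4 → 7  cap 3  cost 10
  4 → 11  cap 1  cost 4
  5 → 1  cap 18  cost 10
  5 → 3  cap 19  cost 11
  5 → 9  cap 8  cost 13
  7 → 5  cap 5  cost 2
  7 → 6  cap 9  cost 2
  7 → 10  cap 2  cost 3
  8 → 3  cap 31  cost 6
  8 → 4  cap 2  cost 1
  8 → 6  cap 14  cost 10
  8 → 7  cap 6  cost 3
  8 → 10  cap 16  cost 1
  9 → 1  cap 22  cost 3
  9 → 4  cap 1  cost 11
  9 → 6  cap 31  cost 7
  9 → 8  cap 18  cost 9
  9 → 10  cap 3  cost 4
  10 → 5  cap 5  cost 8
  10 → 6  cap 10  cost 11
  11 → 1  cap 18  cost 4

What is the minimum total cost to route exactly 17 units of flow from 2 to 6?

Minimum cost for 17 units: 293

shortest-cost path #1: 2→0→8→7→6 push 6 @ unit cost 14 (adds 84)
shortest-cost path #2: 2→1→7→6 push 1 @ unit cost 19 (adds 19)
shortest-cost path #3: 2→0→8→6 push 10 @ unit cost 19 (adds 190)
total cost = 293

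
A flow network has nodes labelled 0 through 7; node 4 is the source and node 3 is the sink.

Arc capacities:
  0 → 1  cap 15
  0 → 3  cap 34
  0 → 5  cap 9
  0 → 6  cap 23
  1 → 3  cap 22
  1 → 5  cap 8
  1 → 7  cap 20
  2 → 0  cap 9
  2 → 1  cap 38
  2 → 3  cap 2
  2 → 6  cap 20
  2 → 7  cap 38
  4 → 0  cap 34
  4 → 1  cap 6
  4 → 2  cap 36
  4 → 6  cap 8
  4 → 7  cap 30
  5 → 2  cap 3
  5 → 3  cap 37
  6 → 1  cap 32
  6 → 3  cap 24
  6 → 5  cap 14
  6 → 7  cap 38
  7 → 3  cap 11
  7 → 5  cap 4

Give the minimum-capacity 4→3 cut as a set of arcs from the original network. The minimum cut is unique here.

Min-cut arcs: {(4,0), (4,1), (4,2), (4,6), (7,3), (7,5)} (total capacity 99)

augment #1: 4→0→3 push 34
augment #2: 4→1→3 push 6
augment #3: 4→2→3 push 2
augment #4: 4→6→3 push 8
augment #5: 4→7→3 push 11
augment #6: 4→2→1→3 push 16
augment #7: 4→2→6→3 push 16
augment #8: 4→7→5→3 push 4
augment #9: 4→2→0→5→3 push 2
max flow = 99; residual-reachable set from 4 gives S-side
cut edges (S→T): {(4,0), (4,1), (4,2), (4,6), (7,3), (7,5)} total cap 99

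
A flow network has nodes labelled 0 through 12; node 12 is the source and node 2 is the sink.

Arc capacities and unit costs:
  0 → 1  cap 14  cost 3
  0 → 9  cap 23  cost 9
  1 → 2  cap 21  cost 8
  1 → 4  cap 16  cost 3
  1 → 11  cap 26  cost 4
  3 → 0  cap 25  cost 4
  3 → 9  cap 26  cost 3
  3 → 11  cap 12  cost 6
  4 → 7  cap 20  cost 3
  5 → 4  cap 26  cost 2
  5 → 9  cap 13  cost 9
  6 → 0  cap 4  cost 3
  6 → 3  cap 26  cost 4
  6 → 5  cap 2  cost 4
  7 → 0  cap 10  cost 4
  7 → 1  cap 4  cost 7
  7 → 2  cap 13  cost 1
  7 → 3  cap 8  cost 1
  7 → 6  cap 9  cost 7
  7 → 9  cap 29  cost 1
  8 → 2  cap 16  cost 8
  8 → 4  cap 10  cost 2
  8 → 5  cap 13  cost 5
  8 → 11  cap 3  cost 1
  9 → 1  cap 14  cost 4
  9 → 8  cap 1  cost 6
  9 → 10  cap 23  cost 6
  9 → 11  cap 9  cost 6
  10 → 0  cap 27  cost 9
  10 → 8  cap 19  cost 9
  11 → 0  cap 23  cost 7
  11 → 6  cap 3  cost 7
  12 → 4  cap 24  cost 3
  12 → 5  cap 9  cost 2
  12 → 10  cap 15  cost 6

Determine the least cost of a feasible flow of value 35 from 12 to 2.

Minimum cost for 35 units: 569

shortest-cost path #1: 12→4→7→2 push 13 @ unit cost 7 (adds 91)
shortest-cost path #2: 12→4→7→9→1→2 push 7 @ unit cost 19 (adds 133)
shortest-cost path #3: 12→5→9→1→2 push 7 @ unit cost 23 (adds 161)
shortest-cost path #4: 12→10→8→2 push 8 @ unit cost 23 (adds 184)
total cost = 569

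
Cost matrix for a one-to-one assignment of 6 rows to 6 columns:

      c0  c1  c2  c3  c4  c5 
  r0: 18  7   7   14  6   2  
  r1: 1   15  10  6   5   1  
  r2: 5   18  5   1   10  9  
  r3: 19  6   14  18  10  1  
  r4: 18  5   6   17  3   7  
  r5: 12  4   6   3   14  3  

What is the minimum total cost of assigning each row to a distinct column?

Minimum assignment cost: 17

optimal assignment: row0→col2 (cost 7), row1→col0 (cost 1), row2→col3 (cost 1), row3→col5 (cost 1), row4→col4 (cost 3), row5→col1 (cost 4)
total = 7 + 1 + 1 + 1 + 3 + 4 = 17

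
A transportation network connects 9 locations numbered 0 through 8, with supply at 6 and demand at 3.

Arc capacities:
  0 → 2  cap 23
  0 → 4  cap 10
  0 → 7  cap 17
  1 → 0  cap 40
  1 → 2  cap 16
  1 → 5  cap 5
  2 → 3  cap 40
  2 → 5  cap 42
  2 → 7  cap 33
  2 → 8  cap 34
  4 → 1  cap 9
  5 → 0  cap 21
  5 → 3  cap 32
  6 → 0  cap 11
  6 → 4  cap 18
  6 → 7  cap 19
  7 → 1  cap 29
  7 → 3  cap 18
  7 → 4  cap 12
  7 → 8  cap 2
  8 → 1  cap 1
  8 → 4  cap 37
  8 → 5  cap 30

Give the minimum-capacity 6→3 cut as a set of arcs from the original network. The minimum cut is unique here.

Min-cut arcs: {(4,1), (6,0), (6,7)} (total capacity 39)

augment #1: 6→7→3 push 18
augment #2: 6→0→2→3 push 11
augment #3: 6→4→1→2→3 push 9
augment #4: 6→7→1→2→3 push 1
max flow = 39; residual-reachable set from 6 gives S-side
cut edges (S→T): {(4,1), (6,0), (6,7)} total cap 39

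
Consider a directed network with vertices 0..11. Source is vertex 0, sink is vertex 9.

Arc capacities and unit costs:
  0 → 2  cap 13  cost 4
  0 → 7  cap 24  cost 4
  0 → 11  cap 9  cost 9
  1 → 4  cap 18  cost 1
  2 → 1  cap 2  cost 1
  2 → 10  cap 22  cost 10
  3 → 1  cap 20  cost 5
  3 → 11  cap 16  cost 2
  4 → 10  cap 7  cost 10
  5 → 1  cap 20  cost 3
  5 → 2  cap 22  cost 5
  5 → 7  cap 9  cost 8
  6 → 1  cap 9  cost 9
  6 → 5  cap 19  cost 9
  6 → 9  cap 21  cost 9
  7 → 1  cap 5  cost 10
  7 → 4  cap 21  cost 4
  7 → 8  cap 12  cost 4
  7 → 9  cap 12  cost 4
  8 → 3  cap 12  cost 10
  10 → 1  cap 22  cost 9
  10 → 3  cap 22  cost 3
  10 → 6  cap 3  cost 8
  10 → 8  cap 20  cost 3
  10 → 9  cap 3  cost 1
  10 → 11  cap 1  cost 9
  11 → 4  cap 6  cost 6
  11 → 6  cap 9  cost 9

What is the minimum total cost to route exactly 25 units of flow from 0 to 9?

shortest-cost path #1: 0→7→9 push 12 @ unit cost 8 (adds 96)
shortest-cost path #2: 0→2→10→9 push 3 @ unit cost 15 (adds 45)
shortest-cost path #3: 0→11→6→9 push 9 @ unit cost 27 (adds 243)
shortest-cost path #4: 0→2→10→6→9 push 1 @ unit cost 31 (adds 31)
total cost = 415

Minimum cost for 25 units: 415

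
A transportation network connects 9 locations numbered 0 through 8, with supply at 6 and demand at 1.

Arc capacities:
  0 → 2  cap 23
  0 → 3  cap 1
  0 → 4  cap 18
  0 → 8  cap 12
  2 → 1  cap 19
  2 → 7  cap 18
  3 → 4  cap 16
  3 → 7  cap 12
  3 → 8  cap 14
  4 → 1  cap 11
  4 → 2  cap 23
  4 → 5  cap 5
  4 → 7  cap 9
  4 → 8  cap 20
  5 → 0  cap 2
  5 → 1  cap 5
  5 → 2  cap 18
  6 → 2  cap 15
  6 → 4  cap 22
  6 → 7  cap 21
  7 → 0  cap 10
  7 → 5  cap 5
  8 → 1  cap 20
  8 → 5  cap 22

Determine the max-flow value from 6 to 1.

Maximum flow value: 52

augment #1: 6→2→1 bottleneck 15, total now 15
augment #2: 6→4→1 bottleneck 11, total now 26
augment #3: 6→4→2→1 bottleneck 4, total now 30
augment #4: 6→4→5→1 bottleneck 5, total now 35
augment #5: 6→4→8→1 bottleneck 2, total now 37
augment #6: 6→7→0→8→1 bottleneck 10, total now 47
augment #7: 6→7→5→0→8→1 bottleneck 2, total now 49
augment #8: 6→7→5→4→8→1 bottleneck 3, total now 52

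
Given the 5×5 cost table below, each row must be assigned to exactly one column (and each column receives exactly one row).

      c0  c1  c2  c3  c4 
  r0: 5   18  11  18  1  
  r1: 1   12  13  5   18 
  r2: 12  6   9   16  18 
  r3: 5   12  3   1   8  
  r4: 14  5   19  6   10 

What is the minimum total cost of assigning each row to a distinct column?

Minimum assignment cost: 17

one of 2 optimal assignments: row0→col4 (cost 1), row1→col0 (cost 1), row2→col1 (cost 6), row3→col2 (cost 3), row4→col3 (cost 6)
total = 1 + 1 + 6 + 3 + 6 = 17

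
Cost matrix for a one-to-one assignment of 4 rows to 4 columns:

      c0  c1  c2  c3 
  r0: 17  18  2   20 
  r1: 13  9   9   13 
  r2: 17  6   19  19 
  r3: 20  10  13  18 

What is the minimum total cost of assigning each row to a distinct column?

optimal assignment: row0→col2 (cost 2), row1→col0 (cost 13), row2→col1 (cost 6), row3→col3 (cost 18)
total = 2 + 13 + 6 + 18 = 39

Minimum assignment cost: 39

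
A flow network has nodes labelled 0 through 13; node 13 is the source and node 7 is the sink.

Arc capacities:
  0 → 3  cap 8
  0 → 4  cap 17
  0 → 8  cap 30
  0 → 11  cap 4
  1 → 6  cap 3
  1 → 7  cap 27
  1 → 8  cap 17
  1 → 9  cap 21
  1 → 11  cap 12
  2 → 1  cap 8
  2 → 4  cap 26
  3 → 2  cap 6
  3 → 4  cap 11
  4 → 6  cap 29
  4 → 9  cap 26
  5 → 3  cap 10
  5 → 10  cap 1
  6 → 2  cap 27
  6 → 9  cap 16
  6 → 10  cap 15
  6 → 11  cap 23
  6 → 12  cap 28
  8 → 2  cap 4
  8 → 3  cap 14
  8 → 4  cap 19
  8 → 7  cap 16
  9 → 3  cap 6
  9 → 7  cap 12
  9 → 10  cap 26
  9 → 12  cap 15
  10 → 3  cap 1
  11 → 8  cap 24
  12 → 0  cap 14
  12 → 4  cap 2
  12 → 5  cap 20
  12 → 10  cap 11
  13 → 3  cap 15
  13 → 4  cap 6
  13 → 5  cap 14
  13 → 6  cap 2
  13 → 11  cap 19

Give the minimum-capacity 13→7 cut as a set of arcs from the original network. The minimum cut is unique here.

Min-cut arcs: {(2,1), (8,7), (9,7)} (total capacity 36)

augment #1: 13→4→9→7 push 6
augment #2: 13→6→9→7 push 2
augment #3: 13→11→8→7 push 16
augment #4: 13→3→2→1→7 push 6
augment #5: 13→3→4→9→7 push 4
augment #6: 13→11→8→2→1→7 push 2
max flow = 36; residual-reachable set from 13 gives S-side
cut edges (S→T): {(2,1), (8,7), (9,7)} total cap 36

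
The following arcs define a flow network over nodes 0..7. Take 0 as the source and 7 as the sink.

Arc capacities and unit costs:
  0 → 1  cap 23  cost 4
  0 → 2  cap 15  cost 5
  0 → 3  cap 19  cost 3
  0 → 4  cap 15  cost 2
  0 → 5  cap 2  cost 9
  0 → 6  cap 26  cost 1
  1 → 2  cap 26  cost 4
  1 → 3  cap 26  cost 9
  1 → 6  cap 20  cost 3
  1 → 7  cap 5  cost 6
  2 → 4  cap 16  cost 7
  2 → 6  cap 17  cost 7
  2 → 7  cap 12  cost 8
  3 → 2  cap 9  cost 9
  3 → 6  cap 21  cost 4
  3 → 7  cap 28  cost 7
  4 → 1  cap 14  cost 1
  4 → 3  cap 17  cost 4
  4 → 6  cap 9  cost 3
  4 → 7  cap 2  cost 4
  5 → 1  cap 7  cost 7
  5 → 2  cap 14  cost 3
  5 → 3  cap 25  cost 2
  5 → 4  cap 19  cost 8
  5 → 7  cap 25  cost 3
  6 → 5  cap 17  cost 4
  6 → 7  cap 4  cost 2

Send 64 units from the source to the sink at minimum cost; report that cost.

shortest-cost path #1: 0→6→7 push 4 @ unit cost 3 (adds 12)
shortest-cost path #2: 0→4→7 push 2 @ unit cost 6 (adds 12)
shortest-cost path #3: 0→6→5→7 push 17 @ unit cost 8 (adds 136)
shortest-cost path #4: 0→4→1→7 push 5 @ unit cost 9 (adds 45)
shortest-cost path #5: 0→3→7 push 19 @ unit cost 10 (adds 190)
shortest-cost path #6: 0→5→7 push 2 @ unit cost 12 (adds 24)
shortest-cost path #7: 0→2→7 push 12 @ unit cost 13 (adds 156)
shortest-cost path #8: 0→4→3→7 push 3 @ unit cost 13 (adds 39)
total cost = 614

Minimum cost for 64 units: 614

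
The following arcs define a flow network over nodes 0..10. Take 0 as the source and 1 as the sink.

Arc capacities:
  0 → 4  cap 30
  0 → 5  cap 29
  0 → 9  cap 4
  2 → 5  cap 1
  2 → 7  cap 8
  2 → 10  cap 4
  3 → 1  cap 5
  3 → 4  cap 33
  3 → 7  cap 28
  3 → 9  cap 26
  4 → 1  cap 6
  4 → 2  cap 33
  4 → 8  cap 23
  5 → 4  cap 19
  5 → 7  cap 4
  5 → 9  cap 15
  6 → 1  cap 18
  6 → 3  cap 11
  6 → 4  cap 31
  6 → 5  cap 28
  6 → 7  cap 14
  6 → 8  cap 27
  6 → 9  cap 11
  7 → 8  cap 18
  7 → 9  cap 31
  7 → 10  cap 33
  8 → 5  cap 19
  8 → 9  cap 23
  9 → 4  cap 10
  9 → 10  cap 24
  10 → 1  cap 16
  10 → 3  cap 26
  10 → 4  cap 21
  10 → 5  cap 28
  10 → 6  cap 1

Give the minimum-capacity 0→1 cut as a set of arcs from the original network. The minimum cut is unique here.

augment #1: 0→4→1 push 6
augment #2: 0→9→10→1 push 4
augment #3: 0→4→2→10→1 push 4
augment #4: 0→5→7→10→1 push 4
augment #5: 0→5→9→10→1 push 4
augment #6: 0→5→9→10→3→1 push 5
augment #7: 0→5→9→10→6→1 push 1
max flow = 28; residual-reachable set from 0 gives S-side
cut edges (S→T): {(3,1), (4,1), (10,1), (10,6)} total cap 28

Min-cut arcs: {(3,1), (4,1), (10,1), (10,6)} (total capacity 28)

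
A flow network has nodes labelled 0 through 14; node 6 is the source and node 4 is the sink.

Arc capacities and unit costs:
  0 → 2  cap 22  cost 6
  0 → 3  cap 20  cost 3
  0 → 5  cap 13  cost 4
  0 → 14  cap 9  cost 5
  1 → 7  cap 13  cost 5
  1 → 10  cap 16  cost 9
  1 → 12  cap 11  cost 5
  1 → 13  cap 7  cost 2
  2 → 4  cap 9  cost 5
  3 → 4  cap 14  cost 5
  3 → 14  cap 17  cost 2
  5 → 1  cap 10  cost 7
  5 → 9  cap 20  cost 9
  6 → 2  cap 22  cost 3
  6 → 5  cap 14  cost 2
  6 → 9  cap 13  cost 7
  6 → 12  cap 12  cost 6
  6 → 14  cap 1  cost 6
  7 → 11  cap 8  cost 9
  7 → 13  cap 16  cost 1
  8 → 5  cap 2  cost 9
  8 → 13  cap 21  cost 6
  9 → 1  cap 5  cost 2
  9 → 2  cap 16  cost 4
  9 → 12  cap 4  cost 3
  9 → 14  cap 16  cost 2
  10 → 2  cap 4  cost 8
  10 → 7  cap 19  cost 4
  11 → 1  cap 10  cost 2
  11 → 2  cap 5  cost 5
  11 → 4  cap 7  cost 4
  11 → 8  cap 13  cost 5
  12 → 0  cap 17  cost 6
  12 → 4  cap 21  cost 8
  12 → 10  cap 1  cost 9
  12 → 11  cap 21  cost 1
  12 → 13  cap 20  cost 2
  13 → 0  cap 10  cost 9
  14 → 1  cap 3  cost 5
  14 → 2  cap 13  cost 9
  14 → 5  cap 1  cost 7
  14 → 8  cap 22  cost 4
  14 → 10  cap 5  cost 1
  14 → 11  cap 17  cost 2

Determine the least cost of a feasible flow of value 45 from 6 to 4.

shortest-cost path #1: 6→2→4 push 9 @ unit cost 8 (adds 72)
shortest-cost path #2: 6→12→11→4 push 7 @ unit cost 11 (adds 77)
shortest-cost path #3: 6→12→4 push 5 @ unit cost 14 (adds 70)
shortest-cost path #4: 6→14→11→12→4 push 1 @ unit cost 15 (adds 15)
shortest-cost path #5: 6→9→12→4 push 4 @ unit cost 18 (adds 72)
shortest-cost path #6: 6→9→14→11→12→4 push 6 @ unit cost 18 (adds 108)
shortest-cost path #7: 6→9→1→12→4 push 3 @ unit cost 22 (adds 66)
shortest-cost path #8: 6→5→1→12→4 push 2 @ unit cost 22 (adds 44)
shortest-cost path #9: 6→5→1→12→0→3→4 push 6 @ unit cost 28 (adds 168)
shortest-cost path #10: 6→5→1→13→0→3→4 push 2 @ unit cost 28 (adds 56)
total cost = 748

Minimum cost for 45 units: 748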